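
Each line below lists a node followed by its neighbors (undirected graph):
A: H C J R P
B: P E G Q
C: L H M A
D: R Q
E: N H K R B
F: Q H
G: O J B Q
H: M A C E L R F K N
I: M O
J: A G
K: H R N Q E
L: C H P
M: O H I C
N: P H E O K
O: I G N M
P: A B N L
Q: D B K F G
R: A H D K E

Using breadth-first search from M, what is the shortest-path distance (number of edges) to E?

2

Level 0: M
Level 1: C, H, I, O
Level 2: A, E, F, G, K, L, N, R
Level 3: B, D, J, P, Q
E first appears at level 2.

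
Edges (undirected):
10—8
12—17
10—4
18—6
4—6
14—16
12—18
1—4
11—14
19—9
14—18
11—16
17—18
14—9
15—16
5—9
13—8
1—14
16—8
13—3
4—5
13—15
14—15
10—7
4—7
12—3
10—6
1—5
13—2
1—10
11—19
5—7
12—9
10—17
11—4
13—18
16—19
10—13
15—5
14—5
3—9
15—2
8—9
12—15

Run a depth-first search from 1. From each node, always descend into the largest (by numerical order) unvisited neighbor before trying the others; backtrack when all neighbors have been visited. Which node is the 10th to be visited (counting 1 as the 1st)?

4

Visit 1
1 → 14
14 → 18
18 → 17
17 → 12
12 → 15
15 → 16
16 → 19
19 → 11
11 → 4
4 → 10
10 → 13
13 → 8
8 → 9
9 → 5
5 → 7
9 → 3
13 → 2
10 → 6

Visit order: 1, 14, 18, 17, 12, 15, 16, 19, 11, 4, 10, 13, 8, 9, 5, 7, 3, 2, 6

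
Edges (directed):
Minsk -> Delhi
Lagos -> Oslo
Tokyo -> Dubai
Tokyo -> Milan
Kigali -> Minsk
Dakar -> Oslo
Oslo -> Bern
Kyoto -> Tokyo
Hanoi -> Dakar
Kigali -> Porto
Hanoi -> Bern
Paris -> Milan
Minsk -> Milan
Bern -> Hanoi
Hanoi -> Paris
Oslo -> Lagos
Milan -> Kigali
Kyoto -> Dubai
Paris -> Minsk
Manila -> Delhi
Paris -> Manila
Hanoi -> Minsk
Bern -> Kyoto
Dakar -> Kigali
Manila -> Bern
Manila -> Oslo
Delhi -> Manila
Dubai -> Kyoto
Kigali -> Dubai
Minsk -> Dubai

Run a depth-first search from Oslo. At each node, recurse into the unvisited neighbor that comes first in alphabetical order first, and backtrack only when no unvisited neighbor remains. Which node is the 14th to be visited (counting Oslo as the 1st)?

Visit Oslo
Oslo → Bern
Bern → Hanoi
Hanoi → Dakar
Dakar → Kigali
Kigali → Dubai
Dubai → Kyoto
Kyoto → Tokyo
Tokyo → Milan
Kigali → Minsk
Minsk → Delhi
Delhi → Manila
Kigali → Porto
Hanoi → Paris
Oslo → Lagos

Visit order: Oslo, Bern, Hanoi, Dakar, Kigali, Dubai, Kyoto, Tokyo, Milan, Minsk, Delhi, Manila, Porto, Paris, Lagos

Paris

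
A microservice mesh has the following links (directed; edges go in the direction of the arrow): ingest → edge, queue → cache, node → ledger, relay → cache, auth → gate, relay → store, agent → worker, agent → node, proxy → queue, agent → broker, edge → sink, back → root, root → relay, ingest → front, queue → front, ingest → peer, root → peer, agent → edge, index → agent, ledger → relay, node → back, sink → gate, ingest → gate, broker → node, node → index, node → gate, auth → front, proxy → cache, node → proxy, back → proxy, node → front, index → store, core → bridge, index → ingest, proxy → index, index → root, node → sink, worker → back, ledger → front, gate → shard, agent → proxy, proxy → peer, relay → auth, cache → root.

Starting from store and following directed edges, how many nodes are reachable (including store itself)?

BFS from store visits: store
Reachable nodes: 1 of 23 total.

1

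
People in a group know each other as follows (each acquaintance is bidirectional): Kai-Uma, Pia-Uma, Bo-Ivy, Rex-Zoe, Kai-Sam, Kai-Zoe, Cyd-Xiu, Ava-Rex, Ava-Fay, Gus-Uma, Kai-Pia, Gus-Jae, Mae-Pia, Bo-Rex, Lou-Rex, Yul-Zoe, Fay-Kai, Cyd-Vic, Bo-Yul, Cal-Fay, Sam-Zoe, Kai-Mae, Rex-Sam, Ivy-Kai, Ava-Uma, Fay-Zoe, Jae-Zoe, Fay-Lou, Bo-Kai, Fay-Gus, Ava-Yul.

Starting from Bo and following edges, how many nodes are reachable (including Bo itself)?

16

BFS from Bo visits: Bo, Ivy, Kai, Rex, Yul, Fay, Mae, Pia, Sam, Uma, Zoe, Ava, Lou, Cal, Gus, Jae
Reachable nodes: 16 of 19 total.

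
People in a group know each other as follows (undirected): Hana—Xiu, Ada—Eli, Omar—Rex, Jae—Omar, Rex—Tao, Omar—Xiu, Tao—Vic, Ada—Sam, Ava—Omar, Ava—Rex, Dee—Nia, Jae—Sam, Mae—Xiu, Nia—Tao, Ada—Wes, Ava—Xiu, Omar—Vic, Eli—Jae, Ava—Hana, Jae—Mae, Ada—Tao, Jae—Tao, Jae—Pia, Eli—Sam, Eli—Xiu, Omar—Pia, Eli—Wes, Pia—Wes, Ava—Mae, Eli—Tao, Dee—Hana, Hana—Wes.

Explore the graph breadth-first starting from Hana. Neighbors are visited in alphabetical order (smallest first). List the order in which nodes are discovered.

Hana → Ava → Dee → Wes → Xiu → Mae → Omar → Rex → Nia → Ada → Eli → Pia → Jae → Vic → Tao → Sam

Visit Hana; enqueue Ava, Dee, Wes, Xiu → queue [Ava, Dee, Wes, Xiu]
Visit Ava; enqueue Mae, Omar, Rex → queue [Dee, Wes, Xiu, Mae, Omar, Rex]
Visit Dee; enqueue Nia → queue [Wes, Xiu, Mae, Omar, Rex, Nia]
Visit Wes; enqueue Ada, Eli, Pia → queue [Xiu, Mae, Omar, Rex, Nia, Ada, Eli, Pia]
Visit Xiu → queue [Mae, Omar, Rex, Nia, Ada, Eli, Pia]
Visit Mae; enqueue Jae → queue [Omar, Rex, Nia, Ada, Eli, Pia, Jae]
Visit Omar; enqueue Vic → queue [Rex, Nia, Ada, Eli, Pia, Jae, Vic]
Visit Rex; enqueue Tao → queue [Nia, Ada, Eli, Pia, Jae, Vic, Tao]
Visit Nia → queue [Ada, Eli, Pia, Jae, Vic, Tao]
Visit Ada; enqueue Sam → queue [Eli, Pia, Jae, Vic, Tao, Sam]
Visit Eli → queue [Pia, Jae, Vic, Tao, Sam]
Visit Pia → queue [Jae, Vic, Tao, Sam]
Visit Jae → queue [Vic, Tao, Sam]
Visit Vic → queue [Tao, Sam]
Visit Tao → queue [Sam]
Visit Sam → queue []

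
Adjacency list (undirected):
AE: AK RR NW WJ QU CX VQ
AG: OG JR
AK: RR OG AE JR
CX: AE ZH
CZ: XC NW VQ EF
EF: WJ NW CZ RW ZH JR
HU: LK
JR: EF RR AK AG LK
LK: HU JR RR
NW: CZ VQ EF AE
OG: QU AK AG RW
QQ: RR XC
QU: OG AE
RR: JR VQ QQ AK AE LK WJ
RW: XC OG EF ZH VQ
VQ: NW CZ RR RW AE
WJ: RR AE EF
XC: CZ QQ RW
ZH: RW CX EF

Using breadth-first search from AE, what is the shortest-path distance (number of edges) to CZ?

Level 0: AE
Level 1: AK, CX, NW, QU, RR, VQ, WJ
Level 2: CZ, EF, JR, LK, OG, QQ, RW, ZH
Level 3: AG, HU, XC
CZ first appears at level 2.

2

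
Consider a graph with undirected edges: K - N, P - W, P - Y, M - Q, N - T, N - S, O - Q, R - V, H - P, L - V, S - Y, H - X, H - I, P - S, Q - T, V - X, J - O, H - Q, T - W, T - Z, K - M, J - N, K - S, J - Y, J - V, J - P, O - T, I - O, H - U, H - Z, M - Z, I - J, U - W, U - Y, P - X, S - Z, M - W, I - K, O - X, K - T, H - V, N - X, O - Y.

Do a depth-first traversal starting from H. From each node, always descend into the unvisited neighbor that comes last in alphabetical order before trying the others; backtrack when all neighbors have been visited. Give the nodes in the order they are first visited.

H, Z, T, W, U, Y, S, P, X, V, R, L, J, O, Q, M, K, N, I

Visit H
H → Z
Z → T
T → W
W → U
U → Y
Y → S
S → P
P → X
X → V
V → R
V → L
V → J
J → O
O → Q
Q → M
M → K
K → N
K → I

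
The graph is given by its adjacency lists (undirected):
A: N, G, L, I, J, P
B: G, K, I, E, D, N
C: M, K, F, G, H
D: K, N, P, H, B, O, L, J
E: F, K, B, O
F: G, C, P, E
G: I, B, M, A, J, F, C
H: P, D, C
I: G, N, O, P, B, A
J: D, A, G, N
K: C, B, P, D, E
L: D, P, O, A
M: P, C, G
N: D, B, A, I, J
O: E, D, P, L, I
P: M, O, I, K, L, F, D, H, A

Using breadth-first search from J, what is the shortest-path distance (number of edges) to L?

2

Level 0: J
Level 1: A, D, G, N
Level 2: B, C, F, H, I, K, L, M, O, P
Level 3: E
L first appears at level 2.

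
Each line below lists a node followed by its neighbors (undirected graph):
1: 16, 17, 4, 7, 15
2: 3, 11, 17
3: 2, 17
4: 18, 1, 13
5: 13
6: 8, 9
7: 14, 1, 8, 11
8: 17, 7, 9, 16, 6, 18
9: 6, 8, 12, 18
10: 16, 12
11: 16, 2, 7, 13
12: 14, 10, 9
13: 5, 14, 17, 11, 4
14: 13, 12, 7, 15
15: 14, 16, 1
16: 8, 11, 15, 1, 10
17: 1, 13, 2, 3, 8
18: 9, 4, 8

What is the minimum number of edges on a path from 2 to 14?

3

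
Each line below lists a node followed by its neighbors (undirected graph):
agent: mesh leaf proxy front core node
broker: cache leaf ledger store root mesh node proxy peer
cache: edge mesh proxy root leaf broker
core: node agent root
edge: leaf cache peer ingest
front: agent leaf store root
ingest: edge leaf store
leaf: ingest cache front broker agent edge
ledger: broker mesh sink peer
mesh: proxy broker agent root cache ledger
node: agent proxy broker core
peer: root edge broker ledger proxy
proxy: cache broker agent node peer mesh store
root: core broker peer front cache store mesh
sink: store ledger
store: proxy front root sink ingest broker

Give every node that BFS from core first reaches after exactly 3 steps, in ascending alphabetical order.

edge, ingest, ledger, sink

Level 0: core
Level 1: agent, node, root
Level 2: broker, cache, front, leaf, mesh, peer, proxy, store
Level 3: edge, ingest, ledger, sink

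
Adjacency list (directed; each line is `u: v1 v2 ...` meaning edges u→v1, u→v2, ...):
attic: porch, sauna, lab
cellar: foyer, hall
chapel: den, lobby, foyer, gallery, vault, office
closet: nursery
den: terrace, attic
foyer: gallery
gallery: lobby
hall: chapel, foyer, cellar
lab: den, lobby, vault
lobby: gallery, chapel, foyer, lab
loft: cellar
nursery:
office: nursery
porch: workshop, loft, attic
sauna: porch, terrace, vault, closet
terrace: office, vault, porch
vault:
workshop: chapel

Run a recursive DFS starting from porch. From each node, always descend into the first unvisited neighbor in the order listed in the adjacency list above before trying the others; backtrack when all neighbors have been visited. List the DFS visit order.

porch → workshop → chapel → den → terrace → office → nursery → vault → attic → sauna → closet → lab → lobby → gallery → foyer → loft → cellar → hall

Visit porch
porch → workshop
workshop → chapel
chapel → den
den → terrace
terrace → office
office → nursery
terrace → vault
den → attic
attic → sauna
sauna → closet
attic → lab
lab → lobby
lobby → gallery
lobby → foyer
porch → loft
loft → cellar
cellar → hall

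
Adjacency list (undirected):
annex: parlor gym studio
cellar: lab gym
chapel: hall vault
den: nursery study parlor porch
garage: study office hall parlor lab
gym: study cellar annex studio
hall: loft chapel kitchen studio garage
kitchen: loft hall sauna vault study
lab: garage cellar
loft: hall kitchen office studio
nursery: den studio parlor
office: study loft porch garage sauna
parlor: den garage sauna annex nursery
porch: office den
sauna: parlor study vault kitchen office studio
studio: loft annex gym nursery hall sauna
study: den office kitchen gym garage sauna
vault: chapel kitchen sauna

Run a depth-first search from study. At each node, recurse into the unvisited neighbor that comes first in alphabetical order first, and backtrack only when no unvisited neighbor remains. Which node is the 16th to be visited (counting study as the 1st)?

porch

Visit study
study → den
den → nursery
nursery → parlor
parlor → annex
annex → gym
gym → cellar
cellar → lab
lab → garage
garage → hall
hall → chapel
chapel → vault
vault → kitchen
kitchen → loft
loft → office
office → porch
office → sauna
sauna → studio

Visit order: study, den, nursery, parlor, annex, gym, cellar, lab, garage, hall, chapel, vault, kitchen, loft, office, porch, sauna, studio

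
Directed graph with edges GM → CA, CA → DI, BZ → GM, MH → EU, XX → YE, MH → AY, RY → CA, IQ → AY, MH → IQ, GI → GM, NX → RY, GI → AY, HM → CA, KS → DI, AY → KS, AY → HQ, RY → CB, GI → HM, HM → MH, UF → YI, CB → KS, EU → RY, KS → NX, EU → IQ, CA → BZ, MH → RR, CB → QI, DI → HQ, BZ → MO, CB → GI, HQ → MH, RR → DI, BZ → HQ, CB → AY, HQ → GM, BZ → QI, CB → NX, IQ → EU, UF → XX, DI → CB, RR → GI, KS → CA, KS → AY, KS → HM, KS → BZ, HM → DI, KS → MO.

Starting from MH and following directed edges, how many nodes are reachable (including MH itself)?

BFS from MH visits: MH, RR, IQ, EU, AY, GI, DI, RY, KS, HQ, HM, GM, CB, CA, NX, MO, BZ, QI
Reachable nodes: 18 of 22 total.

18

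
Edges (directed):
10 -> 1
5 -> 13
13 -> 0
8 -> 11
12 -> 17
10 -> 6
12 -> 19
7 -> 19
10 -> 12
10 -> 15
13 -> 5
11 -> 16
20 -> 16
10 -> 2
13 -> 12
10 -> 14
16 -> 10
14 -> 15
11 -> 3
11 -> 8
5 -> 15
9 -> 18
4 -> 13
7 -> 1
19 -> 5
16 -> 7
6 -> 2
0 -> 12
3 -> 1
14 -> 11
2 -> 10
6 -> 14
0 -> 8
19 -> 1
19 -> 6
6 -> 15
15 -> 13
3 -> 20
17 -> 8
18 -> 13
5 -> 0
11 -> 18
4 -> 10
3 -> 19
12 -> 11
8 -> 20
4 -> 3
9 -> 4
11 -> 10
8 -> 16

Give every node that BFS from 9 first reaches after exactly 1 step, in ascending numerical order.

4, 18

Level 0: 9
Level 1: 4, 18
Level 2: 3, 10, 13
Level 3: 0, 1, 2, 5, 6, 12, 14, 15, 19, 20
Level 4: 8, 11, 16, 17
Level 5: 7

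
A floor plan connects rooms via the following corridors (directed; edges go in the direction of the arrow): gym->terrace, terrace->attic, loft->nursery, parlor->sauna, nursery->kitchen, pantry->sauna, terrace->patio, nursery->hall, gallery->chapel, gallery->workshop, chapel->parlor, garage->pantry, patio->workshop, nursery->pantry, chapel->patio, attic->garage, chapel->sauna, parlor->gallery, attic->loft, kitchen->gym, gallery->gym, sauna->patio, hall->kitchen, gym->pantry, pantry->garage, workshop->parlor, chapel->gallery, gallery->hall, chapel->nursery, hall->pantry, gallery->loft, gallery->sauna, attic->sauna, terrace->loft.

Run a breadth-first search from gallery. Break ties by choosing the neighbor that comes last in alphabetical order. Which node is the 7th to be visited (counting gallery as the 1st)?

chapel

Visit gallery; enqueue workshop, sauna, loft, hall, gym, chapel → queue [workshop, sauna, loft, hall, gym, chapel]
Visit workshop; enqueue parlor → queue [sauna, loft, hall, gym, chapel, parlor]
Visit sauna; enqueue patio → queue [loft, hall, gym, chapel, parlor, patio]
Visit loft; enqueue nursery → queue [hall, gym, chapel, parlor, patio, nursery]
Visit hall; enqueue pantry, kitchen → queue [gym, chapel, parlor, patio, nursery, pantry, kitchen]
Visit gym; enqueue terrace → queue [chapel, parlor, patio, nursery, pantry, kitchen, terrace]
Visit chapel → queue [parlor, patio, nursery, pantry, kitchen, terrace]
Visit parlor → queue [patio, nursery, pantry, kitchen, terrace]
Visit patio → queue [nursery, pantry, kitchen, terrace]
Visit nursery → queue [pantry, kitchen, terrace]
Visit pantry; enqueue garage → queue [kitchen, terrace, garage]
Visit kitchen → queue [terrace, garage]
Visit terrace; enqueue attic → queue [garage, attic]
Visit garage → queue [attic]
Visit attic → queue []

Visit order: gallery, workshop, sauna, loft, hall, gym, chapel, parlor, patio, nursery, pantry, kitchen, terrace, garage, attic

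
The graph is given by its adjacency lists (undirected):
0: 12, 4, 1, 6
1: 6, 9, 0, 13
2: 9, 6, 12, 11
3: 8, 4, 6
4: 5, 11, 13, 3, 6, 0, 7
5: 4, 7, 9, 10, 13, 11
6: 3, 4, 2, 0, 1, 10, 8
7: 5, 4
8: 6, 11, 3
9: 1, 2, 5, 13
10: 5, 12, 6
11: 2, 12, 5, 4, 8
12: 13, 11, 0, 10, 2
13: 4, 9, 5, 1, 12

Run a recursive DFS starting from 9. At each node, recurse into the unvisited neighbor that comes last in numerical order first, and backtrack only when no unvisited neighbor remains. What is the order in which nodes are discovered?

Visit 9
9 → 13
13 → 12
12 → 11
11 → 8
8 → 6
6 → 10
10 → 5
5 → 7
7 → 4
4 → 3
4 → 0
0 → 1
6 → 2

9, 13, 12, 11, 8, 6, 10, 5, 7, 4, 3, 0, 1, 2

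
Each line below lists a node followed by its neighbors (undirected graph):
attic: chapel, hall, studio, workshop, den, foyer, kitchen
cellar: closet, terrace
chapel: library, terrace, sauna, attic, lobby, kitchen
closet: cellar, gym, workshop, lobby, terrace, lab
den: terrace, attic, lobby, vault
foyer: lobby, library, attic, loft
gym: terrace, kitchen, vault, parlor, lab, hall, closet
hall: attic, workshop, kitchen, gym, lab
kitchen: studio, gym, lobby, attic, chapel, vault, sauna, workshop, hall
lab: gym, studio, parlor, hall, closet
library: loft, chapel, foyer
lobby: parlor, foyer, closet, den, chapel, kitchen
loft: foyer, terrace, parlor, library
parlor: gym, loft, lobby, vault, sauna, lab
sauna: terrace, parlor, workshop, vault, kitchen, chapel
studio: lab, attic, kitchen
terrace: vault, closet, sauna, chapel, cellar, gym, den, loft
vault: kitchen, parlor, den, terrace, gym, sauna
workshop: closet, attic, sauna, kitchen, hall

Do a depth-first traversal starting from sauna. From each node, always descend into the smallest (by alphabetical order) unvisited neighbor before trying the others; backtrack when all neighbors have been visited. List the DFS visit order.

Visit sauna
sauna → chapel
chapel → attic
attic → den
den → lobby
lobby → closet
closet → cellar
cellar → terrace
terrace → gym
gym → hall
hall → kitchen
kitchen → studio
studio → lab
lab → parlor
parlor → loft
loft → foyer
foyer → library
parlor → vault
kitchen → workshop

sauna chapel attic den lobby closet cellar terrace gym hall kitchen studio lab parlor loft foyer library vault workshop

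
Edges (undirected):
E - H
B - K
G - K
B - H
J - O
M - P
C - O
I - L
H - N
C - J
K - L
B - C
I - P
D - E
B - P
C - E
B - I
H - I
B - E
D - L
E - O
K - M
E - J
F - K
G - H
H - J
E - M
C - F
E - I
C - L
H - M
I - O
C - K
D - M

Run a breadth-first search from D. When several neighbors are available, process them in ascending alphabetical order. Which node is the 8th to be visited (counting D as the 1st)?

I

Visit D; enqueue E, L, M → queue [E, L, M]
Visit E; enqueue B, C, H, I, J, O → queue [L, M, B, C, H, I, J, O]
Visit L; enqueue K → queue [M, B, C, H, I, J, O, K]
Visit M; enqueue P → queue [B, C, H, I, J, O, K, P]
Visit B → queue [C, H, I, J, O, K, P]
Visit C; enqueue F → queue [H, I, J, O, K, P, F]
Visit H; enqueue G, N → queue [I, J, O, K, P, F, G, N]
Visit I → queue [J, O, K, P, F, G, N]
Visit J → queue [O, K, P, F, G, N]
Visit O → queue [K, P, F, G, N]
Visit K → queue [P, F, G, N]
Visit P → queue [F, G, N]
Visit F → queue [G, N]
Visit G → queue [N]
Visit N → queue []

Visit order: D, E, L, M, B, C, H, I, J, O, K, P, F, G, N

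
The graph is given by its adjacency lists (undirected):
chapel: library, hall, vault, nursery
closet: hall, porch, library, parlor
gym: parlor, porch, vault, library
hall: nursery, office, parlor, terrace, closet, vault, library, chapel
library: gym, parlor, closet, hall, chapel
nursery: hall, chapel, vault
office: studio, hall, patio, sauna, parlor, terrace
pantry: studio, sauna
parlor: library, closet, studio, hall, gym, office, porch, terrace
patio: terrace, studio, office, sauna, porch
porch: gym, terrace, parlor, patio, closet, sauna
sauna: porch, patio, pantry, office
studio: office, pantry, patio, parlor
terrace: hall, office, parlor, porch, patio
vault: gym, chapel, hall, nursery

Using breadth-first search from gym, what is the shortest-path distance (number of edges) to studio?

2

Level 0: gym
Level 1: library, parlor, porch, vault
Level 2: chapel, closet, hall, nursery, office, patio, sauna, studio, terrace
Level 3: pantry
studio first appears at level 2.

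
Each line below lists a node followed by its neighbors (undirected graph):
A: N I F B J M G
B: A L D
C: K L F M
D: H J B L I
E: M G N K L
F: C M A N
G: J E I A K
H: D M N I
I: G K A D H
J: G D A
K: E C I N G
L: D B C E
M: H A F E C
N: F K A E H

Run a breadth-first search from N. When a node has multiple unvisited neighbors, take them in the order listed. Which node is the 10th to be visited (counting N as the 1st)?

G

Visit N; enqueue F, K, A, E, H → queue [F, K, A, E, H]
Visit F; enqueue C, M → queue [K, A, E, H, C, M]
Visit K; enqueue I, G → queue [A, E, H, C, M, I, G]
Visit A; enqueue B, J → queue [E, H, C, M, I, G, B, J]
Visit E; enqueue L → queue [H, C, M, I, G, B, J, L]
Visit H; enqueue D → queue [C, M, I, G, B, J, L, D]
Visit C → queue [M, I, G, B, J, L, D]
Visit M → queue [I, G, B, J, L, D]
Visit I → queue [G, B, J, L, D]
Visit G → queue [B, J, L, D]
Visit B → queue [J, L, D]
Visit J → queue [L, D]
Visit L → queue [D]
Visit D → queue []

Visit order: N, F, K, A, E, H, C, M, I, G, B, J, L, D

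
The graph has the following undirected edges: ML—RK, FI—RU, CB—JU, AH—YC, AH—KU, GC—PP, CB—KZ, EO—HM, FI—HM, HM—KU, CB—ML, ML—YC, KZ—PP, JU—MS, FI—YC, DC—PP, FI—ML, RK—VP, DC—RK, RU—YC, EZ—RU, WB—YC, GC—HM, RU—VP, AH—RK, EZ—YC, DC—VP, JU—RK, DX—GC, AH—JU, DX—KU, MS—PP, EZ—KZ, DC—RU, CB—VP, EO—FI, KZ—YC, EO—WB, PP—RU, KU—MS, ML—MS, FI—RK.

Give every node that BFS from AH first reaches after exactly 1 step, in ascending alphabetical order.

JU, KU, RK, YC

Level 0: AH
Level 1: JU, KU, RK, YC
Level 2: CB, DC, DX, EZ, FI, HM, KZ, ML, MS, RU, VP, WB
Level 3: EO, GC, PP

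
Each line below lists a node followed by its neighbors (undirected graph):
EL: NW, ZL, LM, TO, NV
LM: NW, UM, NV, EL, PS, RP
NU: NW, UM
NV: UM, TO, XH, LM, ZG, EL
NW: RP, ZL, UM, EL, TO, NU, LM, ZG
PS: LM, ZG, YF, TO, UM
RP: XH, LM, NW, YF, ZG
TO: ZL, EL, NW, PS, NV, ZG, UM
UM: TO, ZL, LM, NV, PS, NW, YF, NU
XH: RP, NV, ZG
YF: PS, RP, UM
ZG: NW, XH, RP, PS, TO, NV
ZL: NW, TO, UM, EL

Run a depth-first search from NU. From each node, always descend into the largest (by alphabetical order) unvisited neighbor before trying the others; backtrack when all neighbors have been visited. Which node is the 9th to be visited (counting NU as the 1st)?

Visit NU
NU → UM
UM → ZL
ZL → TO
TO → ZG
ZG → XH
XH → RP
RP → YF
YF → PS
PS → LM
LM → NW
NW → EL
EL → NV

Visit order: NU, UM, ZL, TO, ZG, XH, RP, YF, PS, LM, NW, EL, NV

PS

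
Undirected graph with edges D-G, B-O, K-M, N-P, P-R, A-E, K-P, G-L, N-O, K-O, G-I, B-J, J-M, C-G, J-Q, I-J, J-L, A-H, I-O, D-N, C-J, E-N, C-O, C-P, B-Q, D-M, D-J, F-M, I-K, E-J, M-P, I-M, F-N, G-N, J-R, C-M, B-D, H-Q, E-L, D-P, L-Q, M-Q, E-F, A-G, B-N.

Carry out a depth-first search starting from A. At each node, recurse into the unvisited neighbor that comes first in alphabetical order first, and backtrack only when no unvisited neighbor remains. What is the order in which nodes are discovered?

A → E → F → M → C → G → D → B → J → I → K → O → N → P → R → L → Q → H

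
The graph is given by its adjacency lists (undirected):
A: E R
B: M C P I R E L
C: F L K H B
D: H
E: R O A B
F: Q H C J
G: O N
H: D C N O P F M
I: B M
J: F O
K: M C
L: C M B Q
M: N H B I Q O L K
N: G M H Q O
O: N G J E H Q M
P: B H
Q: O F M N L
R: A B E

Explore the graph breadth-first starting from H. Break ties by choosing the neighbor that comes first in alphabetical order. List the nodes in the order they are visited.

Visit H; enqueue C, D, F, M, N, O, P → queue [C, D, F, M, N, O, P]
Visit C; enqueue B, K, L → queue [D, F, M, N, O, P, B, K, L]
Visit D → queue [F, M, N, O, P, B, K, L]
Visit F; enqueue J, Q → queue [M, N, O, P, B, K, L, J, Q]
Visit M; enqueue I → queue [N, O, P, B, K, L, J, Q, I]
Visit N; enqueue G → queue [O, P, B, K, L, J, Q, I, G]
Visit O; enqueue E → queue [P, B, K, L, J, Q, I, G, E]
Visit P → queue [B, K, L, J, Q, I, G, E]
Visit B; enqueue R → queue [K, L, J, Q, I, G, E, R]
Visit K → queue [L, J, Q, I, G, E, R]
Visit L → queue [J, Q, I, G, E, R]
Visit J → queue [Q, I, G, E, R]
Visit Q → queue [I, G, E, R]
Visit I → queue [G, E, R]
Visit G → queue [E, R]
Visit E; enqueue A → queue [R, A]
Visit R → queue [A]
Visit A → queue []

H -> C -> D -> F -> M -> N -> O -> P -> B -> K -> L -> J -> Q -> I -> G -> E -> R -> A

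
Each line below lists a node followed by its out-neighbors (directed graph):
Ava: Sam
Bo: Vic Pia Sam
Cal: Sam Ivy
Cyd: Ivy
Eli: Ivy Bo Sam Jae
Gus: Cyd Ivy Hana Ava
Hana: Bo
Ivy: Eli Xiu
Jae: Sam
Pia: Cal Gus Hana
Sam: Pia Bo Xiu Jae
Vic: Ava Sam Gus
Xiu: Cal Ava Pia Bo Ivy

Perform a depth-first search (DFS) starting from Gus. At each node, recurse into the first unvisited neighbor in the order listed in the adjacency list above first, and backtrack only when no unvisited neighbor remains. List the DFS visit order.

Visit Gus
Gus → Cyd
Cyd → Ivy
Ivy → Eli
Eli → Bo
Bo → Vic
Vic → Ava
Ava → Sam
Sam → Pia
Pia → Cal
Pia → Hana
Sam → Xiu
Sam → Jae

Gus -> Cyd -> Ivy -> Eli -> Bo -> Vic -> Ava -> Sam -> Pia -> Cal -> Hana -> Xiu -> Jae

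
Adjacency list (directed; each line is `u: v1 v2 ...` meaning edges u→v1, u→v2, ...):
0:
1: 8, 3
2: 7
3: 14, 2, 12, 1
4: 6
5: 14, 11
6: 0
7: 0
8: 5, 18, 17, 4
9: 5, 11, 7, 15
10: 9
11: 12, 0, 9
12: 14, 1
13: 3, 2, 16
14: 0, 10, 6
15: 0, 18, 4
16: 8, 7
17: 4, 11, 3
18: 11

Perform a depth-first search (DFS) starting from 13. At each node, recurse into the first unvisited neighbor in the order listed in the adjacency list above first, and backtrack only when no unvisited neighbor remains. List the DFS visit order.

13 -> 3 -> 14 -> 0 -> 10 -> 9 -> 5 -> 11 -> 12 -> 1 -> 8 -> 18 -> 17 -> 4 -> 6 -> 7 -> 15 -> 2 -> 16

Visit 13
13 → 3
3 → 14
14 → 0
14 → 10
10 → 9
9 → 5
5 → 11
11 → 12
12 → 1
1 → 8
8 → 18
8 → 17
17 → 4
4 → 6
9 → 7
9 → 15
3 → 2
13 → 16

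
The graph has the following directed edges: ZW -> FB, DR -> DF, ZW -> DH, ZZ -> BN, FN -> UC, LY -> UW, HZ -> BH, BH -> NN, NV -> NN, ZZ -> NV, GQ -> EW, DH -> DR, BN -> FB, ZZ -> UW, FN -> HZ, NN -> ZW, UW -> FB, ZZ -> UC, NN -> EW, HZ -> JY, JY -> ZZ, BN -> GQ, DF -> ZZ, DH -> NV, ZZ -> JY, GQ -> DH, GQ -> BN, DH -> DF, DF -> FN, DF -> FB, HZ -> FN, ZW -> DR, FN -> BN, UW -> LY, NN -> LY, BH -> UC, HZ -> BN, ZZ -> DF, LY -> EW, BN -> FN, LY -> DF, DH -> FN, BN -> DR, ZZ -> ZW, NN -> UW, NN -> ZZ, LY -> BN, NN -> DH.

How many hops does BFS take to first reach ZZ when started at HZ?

Level 0: HZ
Level 1: BH, BN, FN, JY
Level 2: DR, FB, GQ, NN, UC, ZZ
Level 3: DF, DH, EW, LY, NV, UW, ZW
ZZ first appears at level 2.

2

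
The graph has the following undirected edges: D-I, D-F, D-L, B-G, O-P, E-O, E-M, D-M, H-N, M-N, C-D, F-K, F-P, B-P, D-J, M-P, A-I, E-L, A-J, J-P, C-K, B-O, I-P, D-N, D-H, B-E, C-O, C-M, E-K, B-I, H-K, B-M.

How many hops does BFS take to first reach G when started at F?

Level 0: F
Level 1: D, K, P
Level 2: B, C, E, H, I, J, L, M, N, O
Level 3: A, G
G first appears at level 3.

3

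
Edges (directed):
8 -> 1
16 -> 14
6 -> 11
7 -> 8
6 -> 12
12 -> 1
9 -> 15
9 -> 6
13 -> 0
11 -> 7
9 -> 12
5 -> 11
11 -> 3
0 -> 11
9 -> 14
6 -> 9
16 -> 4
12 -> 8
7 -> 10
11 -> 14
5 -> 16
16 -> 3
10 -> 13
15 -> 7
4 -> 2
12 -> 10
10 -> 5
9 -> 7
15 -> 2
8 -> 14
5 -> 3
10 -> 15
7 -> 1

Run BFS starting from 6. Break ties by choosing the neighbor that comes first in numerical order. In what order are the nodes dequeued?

6 → 9 → 11 → 12 → 7 → 14 → 15 → 3 → 1 → 8 → 10 → 2 → 5 → 13 → 16 → 0 → 4

Visit 6; enqueue 9, 11, 12 → queue [9, 11, 12]
Visit 9; enqueue 7, 14, 15 → queue [11, 12, 7, 14, 15]
Visit 11; enqueue 3 → queue [12, 7, 14, 15, 3]
Visit 12; enqueue 1, 8, 10 → queue [7, 14, 15, 3, 1, 8, 10]
Visit 7 → queue [14, 15, 3, 1, 8, 10]
Visit 14 → queue [15, 3, 1, 8, 10]
Visit 15; enqueue 2 → queue [3, 1, 8, 10, 2]
Visit 3 → queue [1, 8, 10, 2]
Visit 1 → queue [8, 10, 2]
Visit 8 → queue [10, 2]
Visit 10; enqueue 5, 13 → queue [2, 5, 13]
Visit 2 → queue [5, 13]
Visit 5; enqueue 16 → queue [13, 16]
Visit 13; enqueue 0 → queue [16, 0]
Visit 16; enqueue 4 → queue [0, 4]
Visit 0 → queue [4]
Visit 4 → queue []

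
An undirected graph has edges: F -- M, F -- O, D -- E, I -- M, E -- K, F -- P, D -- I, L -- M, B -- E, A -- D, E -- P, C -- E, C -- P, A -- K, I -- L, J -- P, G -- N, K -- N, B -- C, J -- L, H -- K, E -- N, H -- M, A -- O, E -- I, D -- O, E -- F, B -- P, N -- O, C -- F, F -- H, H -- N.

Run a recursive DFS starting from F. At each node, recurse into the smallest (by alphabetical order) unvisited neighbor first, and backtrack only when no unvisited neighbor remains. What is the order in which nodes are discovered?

Visit F
F → C
C → B
B → E
E → D
D → A
A → K
K → H
H → M
M → I
I → L
L → J
J → P
H → N
N → G
N → O

F C B E D A K H M I L J P N G O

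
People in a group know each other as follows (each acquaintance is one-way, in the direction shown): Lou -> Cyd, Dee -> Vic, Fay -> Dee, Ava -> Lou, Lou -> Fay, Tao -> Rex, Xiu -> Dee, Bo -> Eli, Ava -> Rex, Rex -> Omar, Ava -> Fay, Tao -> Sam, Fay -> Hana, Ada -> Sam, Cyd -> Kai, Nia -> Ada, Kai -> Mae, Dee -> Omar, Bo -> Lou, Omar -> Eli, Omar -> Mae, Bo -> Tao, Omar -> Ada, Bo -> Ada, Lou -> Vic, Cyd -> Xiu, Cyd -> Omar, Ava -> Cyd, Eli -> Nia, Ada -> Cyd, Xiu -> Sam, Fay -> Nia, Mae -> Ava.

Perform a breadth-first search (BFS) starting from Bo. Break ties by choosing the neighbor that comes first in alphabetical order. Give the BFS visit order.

Visit Bo; enqueue Ada, Eli, Lou, Tao → queue [Ada, Eli, Lou, Tao]
Visit Ada; enqueue Cyd, Sam → queue [Eli, Lou, Tao, Cyd, Sam]
Visit Eli; enqueue Nia → queue [Lou, Tao, Cyd, Sam, Nia]
Visit Lou; enqueue Fay, Vic → queue [Tao, Cyd, Sam, Nia, Fay, Vic]
Visit Tao; enqueue Rex → queue [Cyd, Sam, Nia, Fay, Vic, Rex]
Visit Cyd; enqueue Kai, Omar, Xiu → queue [Sam, Nia, Fay, Vic, Rex, Kai, Omar, Xiu]
Visit Sam → queue [Nia, Fay, Vic, Rex, Kai, Omar, Xiu]
Visit Nia → queue [Fay, Vic, Rex, Kai, Omar, Xiu]
Visit Fay; enqueue Dee, Hana → queue [Vic, Rex, Kai, Omar, Xiu, Dee, Hana]
Visit Vic → queue [Rex, Kai, Omar, Xiu, Dee, Hana]
Visit Rex → queue [Kai, Omar, Xiu, Dee, Hana]
Visit Kai; enqueue Mae → queue [Omar, Xiu, Dee, Hana, Mae]
Visit Omar → queue [Xiu, Dee, Hana, Mae]
Visit Xiu → queue [Dee, Hana, Mae]
Visit Dee → queue [Hana, Mae]
Visit Hana → queue [Mae]
Visit Mae; enqueue Ava → queue [Ava]
Visit Ava → queue []

Bo → Ada → Eli → Lou → Tao → Cyd → Sam → Nia → Fay → Vic → Rex → Kai → Omar → Xiu → Dee → Hana → Mae → Ava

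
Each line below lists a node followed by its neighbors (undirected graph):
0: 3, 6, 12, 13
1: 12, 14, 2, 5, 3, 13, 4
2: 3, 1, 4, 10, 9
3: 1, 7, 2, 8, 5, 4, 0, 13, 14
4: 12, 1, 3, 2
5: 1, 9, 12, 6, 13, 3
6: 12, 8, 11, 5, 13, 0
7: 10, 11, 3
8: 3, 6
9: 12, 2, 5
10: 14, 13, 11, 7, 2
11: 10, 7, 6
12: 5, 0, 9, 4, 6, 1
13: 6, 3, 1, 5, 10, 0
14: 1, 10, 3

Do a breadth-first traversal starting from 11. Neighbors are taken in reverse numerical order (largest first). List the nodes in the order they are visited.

11, 10, 7, 6, 14, 13, 2, 3, 12, 8, 5, 0, 1, 9, 4

Visit 11; enqueue 10, 7, 6 → queue [10, 7, 6]
Visit 10; enqueue 14, 13, 2 → queue [7, 6, 14, 13, 2]
Visit 7; enqueue 3 → queue [6, 14, 13, 2, 3]
Visit 6; enqueue 12, 8, 5, 0 → queue [14, 13, 2, 3, 12, 8, 5, 0]
Visit 14; enqueue 1 → queue [13, 2, 3, 12, 8, 5, 0, 1]
Visit 13 → queue [2, 3, 12, 8, 5, 0, 1]
Visit 2; enqueue 9, 4 → queue [3, 12, 8, 5, 0, 1, 9, 4]
Visit 3 → queue [12, 8, 5, 0, 1, 9, 4]
Visit 12 → queue [8, 5, 0, 1, 9, 4]
Visit 8 → queue [5, 0, 1, 9, 4]
Visit 5 → queue [0, 1, 9, 4]
Visit 0 → queue [1, 9, 4]
Visit 1 → queue [9, 4]
Visit 9 → queue [4]
Visit 4 → queue []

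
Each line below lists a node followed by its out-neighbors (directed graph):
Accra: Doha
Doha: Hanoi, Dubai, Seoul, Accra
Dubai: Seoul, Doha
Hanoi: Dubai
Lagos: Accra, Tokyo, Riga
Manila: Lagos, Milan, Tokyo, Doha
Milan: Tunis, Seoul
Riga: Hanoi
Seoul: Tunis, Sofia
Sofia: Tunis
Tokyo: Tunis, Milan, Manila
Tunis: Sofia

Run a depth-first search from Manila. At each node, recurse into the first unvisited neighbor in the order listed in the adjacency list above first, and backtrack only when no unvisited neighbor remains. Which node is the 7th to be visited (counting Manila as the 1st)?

Seoul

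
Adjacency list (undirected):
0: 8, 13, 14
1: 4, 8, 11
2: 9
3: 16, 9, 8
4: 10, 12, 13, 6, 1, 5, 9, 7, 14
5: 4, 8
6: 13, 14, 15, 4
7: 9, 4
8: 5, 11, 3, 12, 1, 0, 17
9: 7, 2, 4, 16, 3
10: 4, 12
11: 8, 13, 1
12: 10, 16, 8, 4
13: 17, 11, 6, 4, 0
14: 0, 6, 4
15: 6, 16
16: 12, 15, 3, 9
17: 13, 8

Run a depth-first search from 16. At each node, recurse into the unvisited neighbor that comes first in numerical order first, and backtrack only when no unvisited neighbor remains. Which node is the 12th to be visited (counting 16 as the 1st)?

15

Visit 16
16 → 3
3 → 8
8 → 0
0 → 13
13 → 4
4 → 1
1 → 11
4 → 5
4 → 6
6 → 14
6 → 15
4 → 7
7 → 9
9 → 2
4 → 10
10 → 12
13 → 17

Visit order: 16, 3, 8, 0, 13, 4, 1, 11, 5, 6, 14, 15, 7, 9, 2, 10, 12, 17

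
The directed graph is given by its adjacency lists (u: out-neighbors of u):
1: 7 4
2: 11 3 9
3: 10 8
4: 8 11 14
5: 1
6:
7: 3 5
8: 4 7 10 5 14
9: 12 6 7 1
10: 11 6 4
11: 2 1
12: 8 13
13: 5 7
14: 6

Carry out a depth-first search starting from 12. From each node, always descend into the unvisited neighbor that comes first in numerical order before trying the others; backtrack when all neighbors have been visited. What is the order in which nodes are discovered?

Visit 12
12 → 8
8 → 4
4 → 11
11 → 1
1 → 7
7 → 3
3 → 10
10 → 6
7 → 5
11 → 2
2 → 9
4 → 14
12 → 13

12, 8, 4, 11, 1, 7, 3, 10, 6, 5, 2, 9, 14, 13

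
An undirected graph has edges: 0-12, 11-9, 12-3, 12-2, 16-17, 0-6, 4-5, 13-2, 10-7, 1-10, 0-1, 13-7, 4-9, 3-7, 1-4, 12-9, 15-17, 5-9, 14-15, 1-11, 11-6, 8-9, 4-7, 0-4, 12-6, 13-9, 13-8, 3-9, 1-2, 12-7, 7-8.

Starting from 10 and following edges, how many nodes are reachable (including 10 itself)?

14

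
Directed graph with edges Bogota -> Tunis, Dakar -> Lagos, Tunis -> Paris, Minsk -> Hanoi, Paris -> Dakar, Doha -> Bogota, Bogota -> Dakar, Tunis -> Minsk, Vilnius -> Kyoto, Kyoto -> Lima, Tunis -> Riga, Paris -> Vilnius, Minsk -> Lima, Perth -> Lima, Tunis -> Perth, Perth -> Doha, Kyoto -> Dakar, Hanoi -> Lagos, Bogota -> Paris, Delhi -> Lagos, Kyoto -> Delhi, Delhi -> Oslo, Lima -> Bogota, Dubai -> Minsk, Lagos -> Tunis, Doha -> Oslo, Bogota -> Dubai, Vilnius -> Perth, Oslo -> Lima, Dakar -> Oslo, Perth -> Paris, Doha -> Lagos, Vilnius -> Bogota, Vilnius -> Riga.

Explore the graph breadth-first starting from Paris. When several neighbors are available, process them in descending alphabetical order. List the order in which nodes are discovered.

Visit Paris; enqueue Vilnius, Dakar → queue [Vilnius, Dakar]
Visit Vilnius; enqueue Riga, Perth, Kyoto, Bogota → queue [Dakar, Riga, Perth, Kyoto, Bogota]
Visit Dakar; enqueue Oslo, Lagos → queue [Riga, Perth, Kyoto, Bogota, Oslo, Lagos]
Visit Riga → queue [Perth, Kyoto, Bogota, Oslo, Lagos]
Visit Perth; enqueue Lima, Doha → queue [Kyoto, Bogota, Oslo, Lagos, Lima, Doha]
Visit Kyoto; enqueue Delhi → queue [Bogota, Oslo, Lagos, Lima, Doha, Delhi]
Visit Bogota; enqueue Tunis, Dubai → queue [Oslo, Lagos, Lima, Doha, Delhi, Tunis, Dubai]
Visit Oslo → queue [Lagos, Lima, Doha, Delhi, Tunis, Dubai]
Visit Lagos → queue [Lima, Doha, Delhi, Tunis, Dubai]
Visit Lima → queue [Doha, Delhi, Tunis, Dubai]
Visit Doha → queue [Delhi, Tunis, Dubai]
Visit Delhi → queue [Tunis, Dubai]
Visit Tunis; enqueue Minsk → queue [Dubai, Minsk]
Visit Dubai → queue [Minsk]
Visit Minsk; enqueue Hanoi → queue [Hanoi]
Visit Hanoi → queue []

Paris -> Vilnius -> Dakar -> Riga -> Perth -> Kyoto -> Bogota -> Oslo -> Lagos -> Lima -> Doha -> Delhi -> Tunis -> Dubai -> Minsk -> Hanoi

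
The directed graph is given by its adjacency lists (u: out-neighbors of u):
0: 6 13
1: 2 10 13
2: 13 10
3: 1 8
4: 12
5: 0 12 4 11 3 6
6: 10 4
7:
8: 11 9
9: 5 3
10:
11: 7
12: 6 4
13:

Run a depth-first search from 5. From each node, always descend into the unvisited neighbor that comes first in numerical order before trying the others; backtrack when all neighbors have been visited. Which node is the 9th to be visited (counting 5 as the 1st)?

1

Visit 5
5 → 0
0 → 6
6 → 4
4 → 12
6 → 10
0 → 13
5 → 3
3 → 1
1 → 2
3 → 8
8 → 9
8 → 11
11 → 7

Visit order: 5, 0, 6, 4, 12, 10, 13, 3, 1, 2, 8, 9, 11, 7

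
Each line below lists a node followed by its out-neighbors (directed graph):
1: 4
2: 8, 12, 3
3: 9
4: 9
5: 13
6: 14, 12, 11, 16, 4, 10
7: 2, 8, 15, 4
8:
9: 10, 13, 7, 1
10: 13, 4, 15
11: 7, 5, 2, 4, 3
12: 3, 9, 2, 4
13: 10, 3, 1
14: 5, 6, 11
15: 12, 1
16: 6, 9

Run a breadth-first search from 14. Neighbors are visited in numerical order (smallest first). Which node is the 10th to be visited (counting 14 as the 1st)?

Visit 14; enqueue 5, 6, 11 → queue [5, 6, 11]
Visit 5; enqueue 13 → queue [6, 11, 13]
Visit 6; enqueue 4, 10, 12, 16 → queue [11, 13, 4, 10, 12, 16]
Visit 11; enqueue 2, 3, 7 → queue [13, 4, 10, 12, 16, 2, 3, 7]
Visit 13; enqueue 1 → queue [4, 10, 12, 16, 2, 3, 7, 1]
Visit 4; enqueue 9 → queue [10, 12, 16, 2, 3, 7, 1, 9]
Visit 10; enqueue 15 → queue [12, 16, 2, 3, 7, 1, 9, 15]
Visit 12 → queue [16, 2, 3, 7, 1, 9, 15]
Visit 16 → queue [2, 3, 7, 1, 9, 15]
Visit 2; enqueue 8 → queue [3, 7, 1, 9, 15, 8]
Visit 3 → queue [7, 1, 9, 15, 8]
Visit 7 → queue [1, 9, 15, 8]
Visit 1 → queue [9, 15, 8]
Visit 9 → queue [15, 8]
Visit 15 → queue [8]
Visit 8 → queue []

Visit order: 14, 5, 6, 11, 13, 4, 10, 12, 16, 2, 3, 7, 1, 9, 15, 8

2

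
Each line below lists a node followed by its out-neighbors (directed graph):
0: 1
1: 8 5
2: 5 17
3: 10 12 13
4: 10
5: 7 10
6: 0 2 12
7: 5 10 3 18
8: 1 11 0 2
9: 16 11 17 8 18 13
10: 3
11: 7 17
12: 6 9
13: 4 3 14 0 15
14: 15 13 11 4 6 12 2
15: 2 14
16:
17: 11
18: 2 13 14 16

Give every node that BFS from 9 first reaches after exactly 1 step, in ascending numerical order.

8, 11, 13, 16, 17, 18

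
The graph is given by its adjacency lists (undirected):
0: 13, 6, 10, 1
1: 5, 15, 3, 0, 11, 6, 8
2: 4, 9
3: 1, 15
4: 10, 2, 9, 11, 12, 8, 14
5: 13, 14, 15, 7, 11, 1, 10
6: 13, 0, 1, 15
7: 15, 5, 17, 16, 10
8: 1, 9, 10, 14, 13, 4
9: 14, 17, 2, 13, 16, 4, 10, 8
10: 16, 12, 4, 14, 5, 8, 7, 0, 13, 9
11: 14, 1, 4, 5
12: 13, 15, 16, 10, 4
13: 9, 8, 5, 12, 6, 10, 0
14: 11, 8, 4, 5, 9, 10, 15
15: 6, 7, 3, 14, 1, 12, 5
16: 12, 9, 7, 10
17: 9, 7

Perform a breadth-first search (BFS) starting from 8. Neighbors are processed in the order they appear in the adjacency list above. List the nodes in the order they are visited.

8 1 9 10 14 13 4 5 15 3 0 11 6 17 2 16 12 7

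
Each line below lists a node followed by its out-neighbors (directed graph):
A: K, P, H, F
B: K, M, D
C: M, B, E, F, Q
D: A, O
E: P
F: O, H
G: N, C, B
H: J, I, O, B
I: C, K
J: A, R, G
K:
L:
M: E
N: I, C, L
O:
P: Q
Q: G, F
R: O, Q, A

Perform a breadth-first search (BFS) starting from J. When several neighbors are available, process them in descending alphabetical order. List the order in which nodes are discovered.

Visit J; enqueue R, G, A → queue [R, G, A]
Visit R; enqueue Q, O → queue [G, A, Q, O]
Visit G; enqueue N, C, B → queue [A, Q, O, N, C, B]
Visit A; enqueue P, K, H, F → queue [Q, O, N, C, B, P, K, H, F]
Visit Q → queue [O, N, C, B, P, K, H, F]
Visit O → queue [N, C, B, P, K, H, F]
Visit N; enqueue L, I → queue [C, B, P, K, H, F, L, I]
Visit C; enqueue M, E → queue [B, P, K, H, F, L, I, M, E]
Visit B; enqueue D → queue [P, K, H, F, L, I, M, E, D]
Visit P → queue [K, H, F, L, I, M, E, D]
Visit K → queue [H, F, L, I, M, E, D]
Visit H → queue [F, L, I, M, E, D]
Visit F → queue [L, I, M, E, D]
Visit L → queue [I, M, E, D]
Visit I → queue [M, E, D]
Visit M → queue [E, D]
Visit E → queue [D]
Visit D → queue []

J → R → G → A → Q → O → N → C → B → P → K → H → F → L → I → M → E → D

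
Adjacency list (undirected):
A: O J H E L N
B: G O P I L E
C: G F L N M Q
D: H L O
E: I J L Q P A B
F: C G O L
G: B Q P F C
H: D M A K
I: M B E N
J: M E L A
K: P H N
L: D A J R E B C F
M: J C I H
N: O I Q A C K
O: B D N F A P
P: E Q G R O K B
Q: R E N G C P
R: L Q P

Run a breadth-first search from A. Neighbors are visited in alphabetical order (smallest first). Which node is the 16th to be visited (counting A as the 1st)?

F

Visit A; enqueue E, H, J, L, N, O → queue [E, H, J, L, N, O]
Visit E; enqueue B, I, P, Q → queue [H, J, L, N, O, B, I, P, Q]
Visit H; enqueue D, K, M → queue [J, L, N, O, B, I, P, Q, D, K, M]
Visit J → queue [L, N, O, B, I, P, Q, D, K, M]
Visit L; enqueue C, F, R → queue [N, O, B, I, P, Q, D, K, M, C, F, R]
Visit N → queue [O, B, I, P, Q, D, K, M, C, F, R]
Visit O → queue [B, I, P, Q, D, K, M, C, F, R]
Visit B; enqueue G → queue [I, P, Q, D, K, M, C, F, R, G]
Visit I → queue [P, Q, D, K, M, C, F, R, G]
Visit P → queue [Q, D, K, M, C, F, R, G]
Visit Q → queue [D, K, M, C, F, R, G]
Visit D → queue [K, M, C, F, R, G]
Visit K → queue [M, C, F, R, G]
Visit M → queue [C, F, R, G]
Visit C → queue [F, R, G]
Visit F → queue [R, G]
Visit R → queue [G]
Visit G → queue []

Visit order: A, E, H, J, L, N, O, B, I, P, Q, D, K, M, C, F, R, G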